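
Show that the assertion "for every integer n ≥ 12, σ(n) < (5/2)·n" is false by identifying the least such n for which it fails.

We need the least integer n ≥ 12 for which the claim fails.
For n = 12, 13, 14, 15, …, 21, 22, 23 the conclusion holds.
n = 24: σ(24) = 60; 60 ≥ 60.

n = 24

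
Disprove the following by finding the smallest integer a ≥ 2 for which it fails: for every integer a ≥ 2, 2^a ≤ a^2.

a = 2: 2^a = 4 and a^2 = 4, so 4 ≤ 4.
a = 3: 2^a = 8 and a^2 = 9, so 8 ≤ 9.
a = 4: 2^a = 16 and a^2 = 16, so 16 ≤ 16.
a = 5: 2^a = 32 and a^2 = 25, so 32 > 25.
So a = 5 is the smallest counterexample.

a = 5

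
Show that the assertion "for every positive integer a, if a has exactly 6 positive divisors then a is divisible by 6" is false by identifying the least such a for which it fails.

a = 20

For a = 12, 18 the conclusion holds.
a = 20: τ(20) = 6; 20 mod 6 = 2.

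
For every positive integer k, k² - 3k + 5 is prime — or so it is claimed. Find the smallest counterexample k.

k = 4

We need the least positive integer k for which k² - 3k + 5 is not prime.
For k = 1, 2, 3 the conclusion holds.
k = 4: k² - 3k + 5 = 9 = 3 × 3, composite.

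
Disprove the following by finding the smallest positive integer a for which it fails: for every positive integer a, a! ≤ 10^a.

We need the least positive integer a for which a! > 10^a.
For a = 1, 2, 3, 4, …, 22, 23, 24 the conclusion holds.
a = 25: a! = 15511210043330985984000000 and 10^a = 10000000000000000000000000, so 15511210043330985984000000 > 10000000000000000000000000.

a = 25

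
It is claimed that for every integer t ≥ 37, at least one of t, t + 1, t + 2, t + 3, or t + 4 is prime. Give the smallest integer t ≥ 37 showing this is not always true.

t = 48

Check each integer t ≥ 37 in order until t, t + 1, t + 2, t + 3, t + 4 are all composite.
The first 11 eligible values, up to t = 47, all satisfy the conclusion.
t = 48: 48 = 2 × 24; 49 = 7 × 7; 50 = 2 × 25; 51 = 3 × 17; 52 = 2 × 26 — all composite.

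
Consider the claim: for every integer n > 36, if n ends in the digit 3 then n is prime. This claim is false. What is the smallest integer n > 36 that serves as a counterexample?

n = 63

For n = 43, 53 the conclusion holds.
n = 63: 63 ends in 3; 63 = 3 × 21, composite.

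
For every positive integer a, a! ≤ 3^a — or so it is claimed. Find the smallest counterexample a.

a = 7

A counterexample is any positive integer a such that a! > 3^a; we check each in order.
The first 6 eligible values, up to a = 6, all satisfy the conclusion.
a = 7: a! = 5040 and 3^a = 2187, so 5040 > 2187.
Thus a = 7 disproves the claim, and no smaller a works.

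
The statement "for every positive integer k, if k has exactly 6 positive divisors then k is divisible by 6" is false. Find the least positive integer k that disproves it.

For k = 12, 18 the conclusion holds.
k = 20: τ(20) = 6; 20 mod 6 = 2.

k = 20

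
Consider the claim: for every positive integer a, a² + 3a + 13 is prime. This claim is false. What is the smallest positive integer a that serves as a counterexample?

The first 8 eligible values, up to a = 8, all satisfy the conclusion.
a = 9: a² + 3a + 13 = 121 = 11 × 11, composite.
Hence a = 9 is a counterexample.

a = 9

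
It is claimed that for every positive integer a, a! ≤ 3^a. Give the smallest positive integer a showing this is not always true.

a = 7

For a = 1, 2, 3, 4, 5, 6 the conclusion holds.
a = 7: a! = 5040 and 3^a = 2187, so 5040 > 2187.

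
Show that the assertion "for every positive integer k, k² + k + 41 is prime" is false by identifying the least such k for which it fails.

For k = 1, 2, 3, 4, …, 37, 38, 39 the conclusion holds.
k = 40: k² + k + 41 = 1681 = 41 × 41, composite.
Thus k = 40 disproves the claim, and no smaller k works.

k = 40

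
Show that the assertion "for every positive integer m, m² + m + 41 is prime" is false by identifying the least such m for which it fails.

We need the least positive integer m for which m² + m + 41 is not prime.
For m = 1, 2, 3, 4, …, 37, 38, 39 the conclusion holds.
m = 40: m² + m + 41 = 1681 = 41 × 41, composite.

m = 40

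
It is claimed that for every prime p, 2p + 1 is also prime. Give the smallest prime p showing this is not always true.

Check each prime p in order until 2p + 1 is not prime.
For p = 2, 3, 5 the conclusion holds.
p = 7: 2p + 1 = 15 = 3 × 5, not prime.
So p = 7 is the smallest counterexample.

p = 7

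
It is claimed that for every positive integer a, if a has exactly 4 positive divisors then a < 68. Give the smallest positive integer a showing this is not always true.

a = 69

A counterexample is any positive integer a such that a has exactly 4 positive divisors but the claim fails; we check each in order.
The first 21 eligible values, up to a = 65, all satisfy the conclusion.
a = 69: τ(69) = 4; 69 ≥ 68.
Thus a = 69 disproves the claim, and no smaller a works.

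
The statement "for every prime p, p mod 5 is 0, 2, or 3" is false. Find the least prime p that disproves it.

p = 11

A counterexample is any prime p such that the claim fails; we check each in order.
p = 2: 2 mod 5 = 2.
p = 3: 3 mod 5 = 3.
p = 5: 5 mod 5 = 0.
p = 7: 7 mod 5 = 2.
p = 11: 11 mod 5 = 1 — not in {0, 2, 3}.
So p = 11 is the smallest counterexample.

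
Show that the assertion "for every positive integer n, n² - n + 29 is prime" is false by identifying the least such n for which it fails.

n = 3

A counterexample is any positive integer n such that n² - n + 29 is not prime; we check each in order.
n = 1: n² - n + 29 = 29, prime.
n = 2: n² - n + 29 = 31, prime.
n = 3: n² - n + 29 = 35 = 5 × 7, composite.
Hence n = 3 is a counterexample.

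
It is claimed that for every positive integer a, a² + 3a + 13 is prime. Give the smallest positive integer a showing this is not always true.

a = 9

Check each positive integer a in order until a² + 3a + 13 is not prime.
a = 1: a² + 3a + 13 = 17, prime.
a = 2: a² + 3a + 13 = 23, prime.
a = 3: a² + 3a + 13 = 31, prime.
a = 4: a² + 3a + 13 = 41, prime.
a = 5: a² + 3a + 13 = 53, prime.
a = 6: a² + 3a + 13 = 67, prime.
a = 7: a² + 3a + 13 = 83, prime.
a = 8: a² + 3a + 13 = 101, prime.
a = 9: a² + 3a + 13 = 121 = 11 × 11, composite.
So a = 9 is the smallest counterexample.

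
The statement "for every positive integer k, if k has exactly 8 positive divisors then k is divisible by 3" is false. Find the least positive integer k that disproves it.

A counterexample is any positive integer k such that k has exactly 8 positive divisors but k is not divisible by 3; we check each in order.
k = 24: τ(24) = 8; 24 mod 3 = 0.
k = 30: τ(30) = 8; 30 mod 3 = 0.
k = 40: τ(40) = 8; 40 mod 3 = 1.
Hence k = 40 is a counterexample.

k = 40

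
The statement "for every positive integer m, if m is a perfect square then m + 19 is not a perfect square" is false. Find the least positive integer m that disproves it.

m = 81

We need the least positive integer m for which m is a perfect square but m + 19 is a perfect square.
m = 1: 1 + 19 = 20, not a perfect square.
m = 4: 4 + 19 = 23, not a perfect square.
m = 9: 9 + 19 = 28, not a perfect square.
m = 16: 16 + 19 = 35, not a perfect square.
m = 25: 25 + 19 = 44, not a perfect square.
m = 36: 36 + 19 = 55, not a perfect square.
m = 49: 49 + 19 = 68, not a perfect square.
m = 64: 64 + 19 = 83, not a perfect square.
m = 81: 81 = 9² and 81 + 19 = 100 = 10².
Thus m = 81 disproves the claim, and no smaller m works.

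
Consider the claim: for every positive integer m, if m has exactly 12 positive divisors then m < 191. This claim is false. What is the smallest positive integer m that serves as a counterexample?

m = 198

For m = 60, 72, 84, 90, …, 150, 156, 160 the conclusion holds.
m = 198: τ(198) = 12; 198 ≥ 191.
Hence m = 198 is a counterexample.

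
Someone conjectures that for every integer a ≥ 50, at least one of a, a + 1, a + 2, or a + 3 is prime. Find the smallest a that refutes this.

Check each integer a ≥ 50 in order until a, a + 1, a + 2, a + 3 are all composite.
a = 50: 53 is prime.
a = 51: 53 is prime.
a = 52: 53 is prime.
a = 53: 53 is prime.
a = 54: 54 = 2 × 27; 55 = 5 × 11; 56 = 2 × 28; 57 = 3 × 19 — all composite.

a = 54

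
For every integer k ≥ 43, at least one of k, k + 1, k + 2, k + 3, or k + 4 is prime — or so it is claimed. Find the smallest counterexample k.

k = 48

k = 43: 43 is prime.
k = 44: 47 is prime.
k = 45: 47 is prime.
k = 46: 47 is prime.
k = 47: 47 is prime.
k = 48: 48 = 2 × 24; 49 = 7 × 7; 50 = 2 × 25; 51 = 3 × 17; 52 = 2 × 26 — all composite.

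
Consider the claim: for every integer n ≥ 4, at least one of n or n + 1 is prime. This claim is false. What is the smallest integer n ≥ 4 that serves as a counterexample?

Check each integer n ≥ 4 in order until n, n + 1 are both composite.
The first 4 eligible values, up to n = 7, all satisfy the conclusion.
n = 8: 8 = 2 × 4; 9 = 3 × 3 — both composite.
Thus n = 8 disproves the claim, and no smaller n works.

n = 8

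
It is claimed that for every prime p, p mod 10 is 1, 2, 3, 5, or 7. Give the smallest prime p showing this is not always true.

A counterexample is any prime p such that the claim fails; we check each in order.
The first 7 eligible values, up to p = 17, all satisfy the conclusion.
p = 19: 19 mod 10 = 9 — not in {1, 2, 3, 5, 7}.

p = 19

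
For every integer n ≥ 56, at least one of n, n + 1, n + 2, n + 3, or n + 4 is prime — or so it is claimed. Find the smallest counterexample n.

The first 6 eligible values, up to n = 61, all satisfy the conclusion.
n = 62: 62 = 2 × 31; 63 = 3 × 21; 64 = 2 × 32; 65 = 5 × 13; 66 = 2 × 33 — all composite.
So n = 62 is the smallest counterexample.

n = 62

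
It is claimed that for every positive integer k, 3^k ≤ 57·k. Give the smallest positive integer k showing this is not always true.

We need the least positive integer k for which 3^k > 57·k.
The first 5 eligible values, up to k = 5, all satisfy the conclusion.
k = 6: 3^k = 729 and 57·k = 342, so 729 > 342.

k = 6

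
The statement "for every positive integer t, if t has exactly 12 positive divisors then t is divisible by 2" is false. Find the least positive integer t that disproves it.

We need the least positive integer t for which t has exactly 12 positive divisors but t is not divisible by 2.
The first 24 eligible values, up to t = 308, all satisfy the conclusion.
t = 315: τ(315) = 12; 315 mod 2 = 1.
Hence t = 315 is a counterexample.

t = 315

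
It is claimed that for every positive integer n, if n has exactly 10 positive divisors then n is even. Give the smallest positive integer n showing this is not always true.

A counterexample is any positive integer n such that n has exactly 10 positive divisors but n is odd; we check each in order.
The first 9 eligible values, up to n = 368, all satisfy the conclusion.
n = 405: divisors of 405: 10 divisors; 405 is odd.
So n = 405 is the smallest counterexample.

n = 405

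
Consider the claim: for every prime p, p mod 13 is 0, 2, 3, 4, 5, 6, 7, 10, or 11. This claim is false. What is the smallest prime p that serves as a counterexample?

p = 47

We need the least prime p for which the claim fails.
For p = 2, 3, 5, 7, …, 37, 41, 43 the conclusion holds.
p = 47: 47 mod 13 = 8 — not in {0, 2, 3, 4, 5, 6, 7, 10, 11}.
Hence p = 47 is a counterexample.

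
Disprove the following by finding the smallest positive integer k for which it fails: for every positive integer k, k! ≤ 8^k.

k = 20

A counterexample is any positive integer k such that k! > 8^k; we check each in order.
The first 19 eligible values, up to k = 19, all satisfy the conclusion.
k = 20: k! = 2432902008176640000 and 8^k = 1152921504606846976, so 2432902008176640000 > 1152921504606846976.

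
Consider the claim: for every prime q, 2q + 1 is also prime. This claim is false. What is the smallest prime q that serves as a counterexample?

A counterexample is any prime q such that 2q + 1 is not prime; we check each in order.
q = 2: 2q + 1 = 5, prime.
q = 3: 2q + 1 = 7, prime.
q = 5: 2q + 1 = 11, prime.
q = 7: 2q + 1 = 15 = 3 × 5, not prime.
So q = 7 is the smallest counterexample.

q = 7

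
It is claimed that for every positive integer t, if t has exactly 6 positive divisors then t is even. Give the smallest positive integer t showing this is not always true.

The first 6 eligible values, up to t = 44, all satisfy the conclusion.
t = 45: divisors of 45: 1, 3, 5, 9, 15, 45; 45 is odd.

t = 45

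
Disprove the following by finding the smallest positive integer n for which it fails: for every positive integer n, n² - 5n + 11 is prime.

n = 7

We need the least positive integer n for which n² - 5n + 11 is not prime.
The first 6 eligible values, up to n = 6, all satisfy the conclusion.
n = 7: n² - 5n + 11 = 25 = 5 × 5, composite.
Thus n = 7 disproves the claim, and no smaller n works.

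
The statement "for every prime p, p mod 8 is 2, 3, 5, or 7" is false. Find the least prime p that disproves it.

p = 17

p = 2: 2 mod 8 = 2.
p = 3: 3 mod 8 = 3.
p = 5: 5 mod 8 = 5.
p = 7: 7 mod 8 = 7.
p = 11: 11 mod 8 = 3.
p = 13: 13 mod 8 = 5.
p = 17: 17 mod 8 = 1 — not in {2, 3, 5, 7}.
Thus p = 17 disproves the claim, and no smaller p works.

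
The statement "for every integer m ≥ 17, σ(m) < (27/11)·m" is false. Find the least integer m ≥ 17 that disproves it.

m = 24

For m = 17, 18, 19, 20, 21, 22, 23 the conclusion holds.
m = 24: σ(24) = 60; 60 ≥ 648/11.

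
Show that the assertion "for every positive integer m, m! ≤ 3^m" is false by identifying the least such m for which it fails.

A counterexample is any positive integer m such that m! > 3^m; we check each in order.
The first 6 eligible values, up to m = 6, all satisfy the conclusion.
m = 7: m! = 5040 and 3^m = 2187, so 5040 > 2187.
Thus m = 7 disproves the claim, and no smaller m works.

m = 7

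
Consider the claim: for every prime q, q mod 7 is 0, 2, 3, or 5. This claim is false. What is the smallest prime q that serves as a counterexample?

q = 11

q = 2: 2 mod 7 = 2.
q = 3: 3 mod 7 = 3.
q = 5: 5 mod 7 = 5.
q = 7: 7 mod 7 = 0.
q = 11: 11 mod 7 = 4 — not in {0, 2, 3, 5}.
Thus q = 11 disproves the claim, and no smaller q works.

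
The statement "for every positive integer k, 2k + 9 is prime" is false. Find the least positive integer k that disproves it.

k = 1: 2k + 9 = 11, prime.
k = 2: 2k + 9 = 13, prime.
k = 3: 2k + 9 = 15 = 3 × 5, composite.

k = 3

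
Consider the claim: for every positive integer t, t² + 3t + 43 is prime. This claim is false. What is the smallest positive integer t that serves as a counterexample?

We need the least positive integer t for which t² + 3t + 43 is not prime.
The first 38 eligible values, up to t = 38, all satisfy the conclusion.
t = 39: t² + 3t + 43 = 1681 = 41 × 41, composite.
Thus t = 39 disproves the claim, and no smaller t works.

t = 39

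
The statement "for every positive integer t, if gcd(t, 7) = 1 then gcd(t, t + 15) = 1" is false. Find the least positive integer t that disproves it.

t = 3

Check each positive integer t in order until gcd(t, 7) = 1 but gcd(t, t + 15) > 1.
For t = 1, 2 the conclusion holds.
t = 3: gcd(3, 18) = 3.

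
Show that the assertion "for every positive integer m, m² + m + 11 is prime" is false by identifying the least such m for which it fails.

m = 10

We need the least positive integer m for which m² + m + 11 is not prime.
For m = 1, 2, 3, 4, 5, 6, 7, 8, 9 the conclusion holds.
m = 10: m² + m + 11 = 121 = 11 × 11, composite.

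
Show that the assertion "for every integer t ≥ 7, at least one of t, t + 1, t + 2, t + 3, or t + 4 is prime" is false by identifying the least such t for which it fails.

t = 24

The first 17 eligible values, up to t = 23, all satisfy the conclusion.
t = 24: 24 = 2 × 12; 25 = 5 × 5; 26 = 2 × 13; 27 = 3 × 9; 28 = 2 × 14 — all composite.
So t = 24 is the smallest counterexample.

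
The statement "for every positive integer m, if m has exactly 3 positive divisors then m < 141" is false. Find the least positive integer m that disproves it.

For m = 4, 9, 25, 49, 121 the conclusion holds.
m = 169: τ(169) = 3; 169 ≥ 141.

m = 169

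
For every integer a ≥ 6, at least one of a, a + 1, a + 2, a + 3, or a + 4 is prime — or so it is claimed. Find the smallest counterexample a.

a = 24

A counterexample is any integer a ≥ 6 such that a, a + 1, a + 2, a + 3, a + 4 are all composite; we check each in order.
For a = 6, 7, 8, 9, …, 21, 22, 23 the conclusion holds.
a = 24: 24 = 2 × 12; 25 = 5 × 5; 26 = 2 × 13; 27 = 3 × 9; 28 = 2 × 14 — all composite.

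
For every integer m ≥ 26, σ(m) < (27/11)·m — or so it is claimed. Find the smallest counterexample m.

For m = 26, 27, 28, 29, 30, 31, 32, 33, 34, 35 the conclusion holds.
m = 36: σ(36) = 91; 91 ≥ 972/11.
Hence m = 36 is a counterexample.

m = 36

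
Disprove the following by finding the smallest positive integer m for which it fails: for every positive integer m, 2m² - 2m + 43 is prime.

m = 3

Check each positive integer m in order until 2m² - 2m + 43 is not prime.
For m = 1, 2 the conclusion holds.
m = 3: 2m² - 2m + 43 = 55 = 5 × 11, composite.
So m = 3 is the smallest counterexample.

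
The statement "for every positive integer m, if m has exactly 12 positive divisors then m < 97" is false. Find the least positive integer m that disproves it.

m = 108

We need the least positive integer m for which m has exactly 12 positive divisors but the claim fails.
The first 5 eligible values, up to m = 96, all satisfy the conclusion.
m = 108: τ(108) = 12; 108 ≥ 97.
Thus m = 108 disproves the claim, and no smaller m works.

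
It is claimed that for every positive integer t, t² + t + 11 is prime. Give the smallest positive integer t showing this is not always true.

t = 10

The first 9 eligible values, up to t = 9, all satisfy the conclusion.
t = 10: t² + t + 11 = 121 = 11 × 11, composite.
So t = 10 is the smallest counterexample.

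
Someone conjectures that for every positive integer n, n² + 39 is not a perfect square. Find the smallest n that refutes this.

n = 5

A counterexample is any positive integer n such that n² + 39 is a perfect square; we check each in order.
For n = 1, 2, 3, 4 the conclusion holds.
n = 5: 5² + 39 = 64 = 8², a perfect square.
Hence n = 5 is a counterexample.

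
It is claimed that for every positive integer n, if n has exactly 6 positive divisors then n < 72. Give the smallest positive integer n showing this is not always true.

Check each positive integer n in order until n has exactly 6 positive divisors but the claim fails.
For n = 12, 18, 20, 28, …, 52, 63, 68 the conclusion holds.
n = 75: τ(75) = 6; 75 ≥ 72.

n = 75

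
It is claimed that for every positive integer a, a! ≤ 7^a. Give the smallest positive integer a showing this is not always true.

a = 17

We need the least positive integer a for which a! > 7^a.
For a = 1, 2, 3, 4, …, 14, 15, 16 the conclusion holds.
a = 17: a! = 355687428096000 and 7^a = 232630513987207, so 355687428096000 > 232630513987207.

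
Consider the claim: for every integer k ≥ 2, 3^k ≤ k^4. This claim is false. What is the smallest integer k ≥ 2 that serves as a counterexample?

The first 6 eligible values, up to k = 7, all satisfy the conclusion.
k = 8: 3^k = 6561 and k^4 = 4096, so 6561 > 4096.

k = 8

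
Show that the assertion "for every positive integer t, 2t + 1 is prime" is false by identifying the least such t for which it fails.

Check each positive integer t in order until 2t + 1 is not prime.
For t = 1, 2, 3 the conclusion holds.
t = 4: 2t + 1 = 9 = 3 × 3, composite.

t = 4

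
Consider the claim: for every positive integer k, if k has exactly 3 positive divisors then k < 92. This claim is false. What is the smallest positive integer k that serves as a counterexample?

A counterexample is any positive integer k such that k has exactly 3 positive divisors but the claim fails; we check each in order.
The first 4 eligible values, up to k = 49, all satisfy the conclusion.
k = 121: τ(121) = 3; 121 ≥ 92.

k = 121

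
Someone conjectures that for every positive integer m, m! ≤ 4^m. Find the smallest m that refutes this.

A counterexample is any positive integer m such that m! > 4^m; we check each in order.
m = 1: m! = 1 and 4^m = 4, so 1 ≤ 4.
m = 2: m! = 2 and 4^m = 16, so 2 ≤ 16.
m = 3: m! = 6 and 4^m = 64, so 6 ≤ 64.
m = 4: m! = 24 and 4^m = 256, so 24 ≤ 256.
m = 5: m! = 120 and 4^m = 1024, so 120 ≤ 1024.
m = 6: m! = 720 and 4^m = 4096, so 720 ≤ 4096.
m = 7: m! = 5040 and 4^m = 16384, so 5040 ≤ 16384.
m = 8: m! = 40320 and 4^m = 65536, so 40320 ≤ 65536.
m = 9: m! = 362880 and 4^m = 262144, so 362880 > 262144.

m = 9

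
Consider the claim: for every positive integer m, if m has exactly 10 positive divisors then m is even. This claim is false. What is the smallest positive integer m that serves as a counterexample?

m = 405

We need the least positive integer m for which m has exactly 10 positive divisors but m is odd.
For m = 48, 80, 112, 162, 176, 208, 272, 304, 368 the conclusion holds.
m = 405: divisors of 405: 10 divisors; 405 is odd.
Hence m = 405 is a counterexample.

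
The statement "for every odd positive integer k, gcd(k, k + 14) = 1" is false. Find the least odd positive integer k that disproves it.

k = 7

A counterexample is any odd positive integer k such that gcd(k, k + 14) > 1; we check each in order.
For k = 1, 3, 5 the conclusion holds.
k = 7: gcd(7, 21) = 7.
Hence k = 7 is a counterexample.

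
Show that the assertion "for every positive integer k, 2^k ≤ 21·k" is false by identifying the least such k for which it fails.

A counterexample is any positive integer k such that 2^k > 21·k; we check each in order.
k = 1: 2^k = 2 and 21·k = 21, so 2 ≤ 21.
k = 2: 2^k = 4 and 21·k = 42, so 4 ≤ 42.
k = 3: 2^k = 8 and 21·k = 63, so 8 ≤ 63.
k = 4: 2^k = 16 and 21·k = 84, so 16 ≤ 84.
k = 5: 2^k = 32 and 21·k = 105, so 32 ≤ 105.
k = 6: 2^k = 64 and 21·k = 126, so 64 ≤ 126.
k = 7: 2^k = 128 and 21·k = 147, so 128 ≤ 147.
k = 8: 2^k = 256 and 21·k = 168, so 256 > 168.
So k = 8 is the smallest counterexample.

k = 8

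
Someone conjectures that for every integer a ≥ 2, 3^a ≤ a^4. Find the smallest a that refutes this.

a = 8

Check each integer a ≥ 2 in order until 3^a > a^4.
For a = 2, 3, 4, 5, 6, 7 the conclusion holds.
a = 8: 3^a = 6561 and a^4 = 4096, so 6561 > 4096.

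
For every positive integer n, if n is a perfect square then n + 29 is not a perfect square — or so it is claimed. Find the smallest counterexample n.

We need the least positive integer n for which n is a perfect square but n + 29 is a perfect square.
For n = 1, 4, 9, 16, …, 121, 144, 169 the conclusion holds.
n = 196: 196 = 14² and 196 + 29 = 225 = 15².
Thus n = 196 disproves the claim, and no smaller n works.

n = 196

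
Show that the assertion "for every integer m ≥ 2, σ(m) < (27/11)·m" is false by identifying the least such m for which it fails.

We need the least integer m ≥ 2 for which the claim fails.
For m = 2, 3, 4, 5, …, 21, 22, 23 the conclusion holds.
m = 24: σ(24) = 60; 60 ≥ 648/11.
So m = 24 is the smallest counterexample.

m = 24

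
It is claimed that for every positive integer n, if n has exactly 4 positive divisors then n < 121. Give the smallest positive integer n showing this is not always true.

The first 37 eligible values, up to n = 119, all satisfy the conclusion.
n = 122: τ(122) = 4; 122 ≥ 121.
Hence n = 122 is a counterexample.

n = 122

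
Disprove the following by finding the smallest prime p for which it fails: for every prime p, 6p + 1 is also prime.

p = 19

We need the least prime p for which 6p + 1 is not prime.
The first 7 eligible values, up to p = 17, all satisfy the conclusion.
p = 19: 6p + 1 = 115 = 5 × 23, not prime.
So p = 19 is the smallest counterexample.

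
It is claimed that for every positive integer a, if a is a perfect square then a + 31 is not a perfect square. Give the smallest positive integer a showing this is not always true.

a = 225

We need the least positive integer a for which a is a perfect square but a + 31 is a perfect square.
For a = 1, 4, 9, 16, …, 144, 169, 196 the conclusion holds.
a = 225: 225 = 15² and 225 + 31 = 256 = 16².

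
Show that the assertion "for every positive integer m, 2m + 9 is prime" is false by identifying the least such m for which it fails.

A counterexample is any positive integer m such that 2m + 9 is not prime; we check each in order.
m = 1: 2m + 9 = 11, prime.
m = 2: 2m + 9 = 13, prime.
m = 3: 2m + 9 = 15 = 3 × 5, composite.

m = 3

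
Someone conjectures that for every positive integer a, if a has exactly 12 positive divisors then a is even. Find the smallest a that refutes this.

a = 315

For a = 60, 72, 84, 90, …, 294, 306, 308 the conclusion holds.
a = 315: divisors of 315: 12 divisors; 315 is odd.
So a = 315 is the smallest counterexample.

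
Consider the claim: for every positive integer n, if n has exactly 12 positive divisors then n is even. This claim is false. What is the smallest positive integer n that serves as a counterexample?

Check each positive integer n in order until n has exactly 12 positive divisors but n is odd.
For n = 60, 72, 84, 90, …, 294, 306, 308 the conclusion holds.
n = 315: divisors of 315: 12 divisors; 315 is odd.

n = 315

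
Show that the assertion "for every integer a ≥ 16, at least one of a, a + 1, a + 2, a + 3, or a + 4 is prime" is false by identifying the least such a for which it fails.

a = 24

A counterexample is any integer a ≥ 16 such that a, a + 1, a + 2, a + 3, a + 4 are all composite; we check each in order.
For a = 16, 17, 18, 19, 20, 21, 22, 23 the conclusion holds.
a = 24: 24 = 2 × 12; 25 = 5 × 5; 26 = 2 × 13; 27 = 3 × 9; 28 = 2 × 14 — all composite.
So a = 24 is the smallest counterexample.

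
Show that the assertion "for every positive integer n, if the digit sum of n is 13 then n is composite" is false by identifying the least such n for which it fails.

n = 67

For n = 49, 58 the conclusion holds.
n = 67: digit sum 13; 67 is prime, not composite.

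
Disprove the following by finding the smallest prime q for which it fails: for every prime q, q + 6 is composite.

q = 5

A counterexample is any prime q such that q + 6 is prime; we check each in order.
For q = 2, 3 the conclusion holds.
q = 5: q + 6 = 11, prime — not composite.
Thus q = 5 disproves the claim, and no smaller q works.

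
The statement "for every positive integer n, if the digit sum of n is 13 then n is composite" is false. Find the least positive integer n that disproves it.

We need the least positive integer n for which the digit sum of n is 13 but n is prime.
For n = 49, 58 the conclusion holds.
n = 67: digit sum 13; 67 is prime, not composite.
So n = 67 is the smallest counterexample.

n = 67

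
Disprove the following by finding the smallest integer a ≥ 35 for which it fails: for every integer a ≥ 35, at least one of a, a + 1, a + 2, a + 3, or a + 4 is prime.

a = 48

A counterexample is any integer a ≥ 35 such that a, a + 1, a + 2, a + 3, a + 4 are all composite; we check each in order.
For a = 35, 36, 37, 38, …, 45, 46, 47 the conclusion holds.
a = 48: 48 = 2 × 24; 49 = 7 × 7; 50 = 2 × 25; 51 = 3 × 17; 52 = 2 × 26 — all composite.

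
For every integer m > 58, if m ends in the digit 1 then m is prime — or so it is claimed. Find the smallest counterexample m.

m = 81

We need the least integer m > 58 for which m ends in the digit 1 but m is not prime.
m = 61: 61 ends in 1 and is prime.
m = 71: 71 ends in 1 and is prime.
m = 81: 81 ends in 1; 81 = 3 × 27, composite.
So m = 81 is the smallest counterexample.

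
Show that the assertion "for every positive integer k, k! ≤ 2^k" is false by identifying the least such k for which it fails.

k = 4

k = 1: k! = 1 and 2^k = 2, so 1 ≤ 2.
k = 2: k! = 2 and 2^k = 4, so 2 ≤ 4.
k = 3: k! = 6 and 2^k = 8, so 6 ≤ 8.
k = 4: k! = 24 and 2^k = 16, so 24 > 16.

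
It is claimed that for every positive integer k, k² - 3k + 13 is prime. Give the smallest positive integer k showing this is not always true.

k = 12

For k = 1, 2, 3, 4, …, 9, 10, 11 the conclusion holds.
k = 12: k² - 3k + 13 = 121 = 11 × 11, composite.
So k = 12 is the smallest counterexample.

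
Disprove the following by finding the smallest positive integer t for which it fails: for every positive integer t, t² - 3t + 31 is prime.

t = 4

Check each positive integer t in order until t² - 3t + 31 is not prime.
For t = 1, 2, 3 the conclusion holds.
t = 4: t² - 3t + 31 = 35 = 5 × 7, composite.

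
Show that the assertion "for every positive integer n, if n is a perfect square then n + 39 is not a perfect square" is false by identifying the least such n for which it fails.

n = 25

We need the least positive integer n for which n is a perfect square but n + 39 is a perfect square.
The first 4 eligible values, up to n = 16, all satisfy the conclusion.
n = 25: 25 = 5² and 25 + 39 = 64 = 8².
Thus n = 25 disproves the claim, and no smaller n works.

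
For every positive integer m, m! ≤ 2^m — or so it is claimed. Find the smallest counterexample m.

We need the least positive integer m for which m! > 2^m.
For m = 1, 2, 3 the conclusion holds.
m = 4: m! = 24 and 2^m = 16, so 24 > 16.

m = 4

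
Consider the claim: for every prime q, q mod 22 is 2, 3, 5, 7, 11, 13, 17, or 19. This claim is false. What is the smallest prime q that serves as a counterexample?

q = 23

The first 8 eligible values, up to q = 19, all satisfy the conclusion.
q = 23: 23 mod 22 = 1 — not in {2, 3, 5, 7, 11, 13, 17, 19}.
So q = 23 is the smallest counterexample.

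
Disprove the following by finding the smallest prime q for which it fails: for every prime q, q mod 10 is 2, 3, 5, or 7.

The first 4 eligible values, up to q = 7, all satisfy the conclusion.
q = 11: 11 mod 10 = 1 — not in {2, 3, 5, 7}.

q = 11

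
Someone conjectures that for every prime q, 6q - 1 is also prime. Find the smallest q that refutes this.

q = 2: 6q - 1 = 11, prime.
q = 3: 6q - 1 = 17, prime.
q = 5: 6q - 1 = 29, prime.
q = 7: 6q - 1 = 41, prime.
q = 11: 6q - 1 = 65 = 5 × 13, not prime.
So q = 11 is the smallest counterexample.

q = 11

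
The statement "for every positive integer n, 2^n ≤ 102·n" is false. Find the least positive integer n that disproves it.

n = 10

Check each positive integer n in order until 2^n > 102·n.
For n = 1, 2, 3, 4, 5, 6, 7, 8, 9 the conclusion holds.
n = 10: 2^n = 1024 and 102·n = 1020, so 1024 > 1020.
Thus n = 10 disproves the claim, and no smaller n works.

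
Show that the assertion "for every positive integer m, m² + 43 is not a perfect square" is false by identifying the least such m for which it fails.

m = 21

We need the least positive integer m for which m² + 43 is a perfect square.
For m = 1, 2, 3, 4, …, 18, 19, 20 the conclusion holds.
m = 21: 21² + 43 = 484 = 22², a perfect square.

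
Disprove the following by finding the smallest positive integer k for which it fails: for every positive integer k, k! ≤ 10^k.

k = 25

For k = 1, 2, 3, 4, …, 22, 23, 24 the conclusion holds.
k = 25: k! = 15511210043330985984000000 and 10^k = 10000000000000000000000000, so 15511210043330985984000000 > 10000000000000000000000000.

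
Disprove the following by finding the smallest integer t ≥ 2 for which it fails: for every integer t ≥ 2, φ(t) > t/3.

A counterexample is any integer t ≥ 2 such that the claim fails; we check each in order.
The first 4 eligible values, up to t = 5, all satisfy the conclusion.
t = 6: φ(6) = 2 and 6/3 = 2, so φ(6) ≤ 6/3.
So t = 6 is the smallest counterexample.

t = 6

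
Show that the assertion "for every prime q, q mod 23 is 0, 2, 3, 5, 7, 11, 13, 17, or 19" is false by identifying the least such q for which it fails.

q = 29

Check each prime q in order until the claim fails.
For q = 2, 3, 5, 7, 11, 13, 17, 19, 23 the conclusion holds.
q = 29: 29 mod 23 = 6 — not in {0, 2, 3, 5, 7, 11, 13, 17, 19}.
So q = 29 is the smallest counterexample.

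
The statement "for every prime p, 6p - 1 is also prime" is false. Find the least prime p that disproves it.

p = 11

We need the least prime p for which 6p - 1 is not prime.
The first 4 eligible values, up to p = 7, all satisfy the conclusion.
p = 11: 6p - 1 = 65 = 5 × 13, not prime.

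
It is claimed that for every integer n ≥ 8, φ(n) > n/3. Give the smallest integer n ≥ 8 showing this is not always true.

For n = 8, 9, 10, 11 the conclusion holds.
n = 12: φ(12) = 4 and 12/3 = 4, so φ(12) ≤ 12/3.
So n = 12 is the smallest counterexample.

n = 12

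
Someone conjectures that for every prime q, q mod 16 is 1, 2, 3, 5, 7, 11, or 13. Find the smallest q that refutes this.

Check each prime q in order until the claim fails.
The first 10 eligible values, up to q = 29, all satisfy the conclusion.
q = 31: 31 mod 16 = 15 — not in {1, 2, 3, 5, 7, 11, 13}.
Hence q = 31 is a counterexample.

q = 31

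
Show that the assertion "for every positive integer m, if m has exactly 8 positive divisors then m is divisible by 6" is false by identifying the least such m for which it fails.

A counterexample is any positive integer m such that m has exactly 8 positive divisors but m is not divisible by 6; we check each in order.
For m = 24, 30 the conclusion holds.
m = 40: τ(40) = 8; 40 mod 6 = 4.

m = 40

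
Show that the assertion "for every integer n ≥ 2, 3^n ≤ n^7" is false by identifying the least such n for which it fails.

For n = 2, 3, 4, 5, …, 16, 17, 18 the conclusion holds.
n = 19: 3^n = 1162261467 and n^7 = 893871739, so 1162261467 > 893871739.
Hence n = 19 is a counterexample.

n = 19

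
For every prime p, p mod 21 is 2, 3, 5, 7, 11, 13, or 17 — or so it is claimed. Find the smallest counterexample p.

Check each prime p in order until the claim fails.
p = 2: 2 mod 21 = 2.
p = 3: 3 mod 21 = 3.
p = 5: 5 mod 21 = 5.
p = 7: 7 mod 21 = 7.
p = 11: 11 mod 21 = 11.
p = 13: 13 mod 21 = 13.
p = 17: 17 mod 21 = 17.
p = 19: 19 mod 21 = 19 — not in {2, 3, 5, 7, 11, 13, 17}.

p = 19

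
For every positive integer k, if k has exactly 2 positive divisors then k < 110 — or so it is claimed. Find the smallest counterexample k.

The first 29 eligible values, up to k = 109, all satisfy the conclusion.
k = 113: τ(113) = 2; 113 ≥ 110.
Thus k = 113 disproves the claim, and no smaller k works.

k = 113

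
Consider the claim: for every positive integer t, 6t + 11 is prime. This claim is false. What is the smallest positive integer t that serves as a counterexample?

t = 4

A counterexample is any positive integer t such that 6t + 11 is not prime; we check each in order.
t = 1: 6t + 11 = 17, prime.
t = 2: 6t + 11 = 23, prime.
t = 3: 6t + 11 = 29, prime.
t = 4: 6t + 11 = 35 = 5 × 7, composite.
So t = 4 is the smallest counterexample.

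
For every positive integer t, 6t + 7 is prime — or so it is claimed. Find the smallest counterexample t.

For t = 1, 2 the conclusion holds.
t = 3: 6t + 7 = 25 = 5 × 5, composite.

t = 3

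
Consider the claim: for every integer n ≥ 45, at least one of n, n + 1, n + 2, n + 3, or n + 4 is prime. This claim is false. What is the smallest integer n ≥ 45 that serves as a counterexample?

For n = 45, 46, 47 the conclusion holds.
n = 48: 48 = 2 × 24; 49 = 7 × 7; 50 = 2 × 25; 51 = 3 × 17; 52 = 2 × 26 — all composite.

n = 48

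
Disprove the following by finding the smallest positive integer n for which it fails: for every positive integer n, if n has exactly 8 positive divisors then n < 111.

n = 114

For n = 24, 30, 40, 42, …, 104, 105, 110 the conclusion holds.
n = 114: τ(114) = 8; 114 ≥ 111.
Thus n = 114 disproves the claim, and no smaller n works.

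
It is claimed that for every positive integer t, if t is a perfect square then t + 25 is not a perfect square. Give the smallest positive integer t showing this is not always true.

t = 144

For t = 1, 4, 9, 16, …, 81, 100, 121 the conclusion holds.
t = 144: 144 = 12² and 144 + 25 = 169 = 13².
So t = 144 is the smallest counterexample.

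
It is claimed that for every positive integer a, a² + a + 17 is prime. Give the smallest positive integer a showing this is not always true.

Check each positive integer a in order until a² + a + 17 is not prime.
For a = 1, 2, 3, 4, …, 13, 14, 15 the conclusion holds.
a = 16: a² + a + 17 = 289 = 17 × 17, composite.

a = 16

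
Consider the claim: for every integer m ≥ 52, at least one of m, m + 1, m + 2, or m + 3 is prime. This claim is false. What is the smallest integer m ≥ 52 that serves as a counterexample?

m = 54

We need the least integer m ≥ 52 for which m, m + 1, m + 2, m + 3 are all composite.
For m = 52, 53 the conclusion holds.
m = 54: 54 = 2 × 27; 55 = 5 × 11; 56 = 2 × 28; 57 = 3 × 19 — all composite.
So m = 54 is the smallest counterexample.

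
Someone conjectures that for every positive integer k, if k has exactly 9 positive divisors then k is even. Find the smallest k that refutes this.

We need the least positive integer k for which k has exactly 9 positive divisors but k is odd.
k = 36: divisors of 36: 9 divisors; 36 is even.
k = 100: divisors of 100: 9 divisors; 100 is even.
k = 196: divisors of 196: 9 divisors; 196 is even.
k = 225: divisors of 225: 9 divisors; 225 is odd.
So k = 225 is the smallest counterexample.

k = 225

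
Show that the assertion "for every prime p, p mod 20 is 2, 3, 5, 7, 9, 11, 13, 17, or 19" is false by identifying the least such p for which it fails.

p = 41

The first 12 eligible values, up to p = 37, all satisfy the conclusion.
p = 41: 41 mod 20 = 1 — not in {2, 3, 5, 7, 9, 11, 13, 17, 19}.
So p = 41 is the smallest counterexample.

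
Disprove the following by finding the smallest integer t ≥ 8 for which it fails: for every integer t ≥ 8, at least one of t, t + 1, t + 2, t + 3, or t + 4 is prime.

We need the least integer t ≥ 8 for which t, t + 1, t + 2, t + 3, t + 4 are all composite.
The first 16 eligible values, up to t = 23, all satisfy the conclusion.
t = 24: 24 = 2 × 12; 25 = 5 × 5; 26 = 2 × 13; 27 = 3 × 9; 28 = 2 × 14 — all composite.
Thus t = 24 disproves the claim, and no smaller t works.

t = 24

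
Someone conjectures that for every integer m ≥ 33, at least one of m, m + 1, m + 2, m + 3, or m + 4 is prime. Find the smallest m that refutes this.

We need the least integer m ≥ 33 for which m, m + 1, m + 2, m + 3, m + 4 are all composite.
For m = 33, 34, 35, 36, …, 45, 46, 47 the conclusion holds.
m = 48: 48 = 2 × 24; 49 = 7 × 7; 50 = 2 × 25; 51 = 3 × 17; 52 = 2 × 26 — all composite.
So m = 48 is the smallest counterexample.

m = 48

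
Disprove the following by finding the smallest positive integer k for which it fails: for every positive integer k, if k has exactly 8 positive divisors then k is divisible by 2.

We need the least positive integer k for which k has exactly 8 positive divisors but k is not divisible by 2.
For k = 24, 30, 40, 42, …, 88, 102, 104 the conclusion holds.
k = 105: τ(105) = 8; 105 mod 2 = 1.

k = 105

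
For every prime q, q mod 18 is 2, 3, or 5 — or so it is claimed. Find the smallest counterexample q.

We need the least prime q for which the claim fails.
q = 2: 2 mod 18 = 2.
q = 3: 3 mod 18 = 3.
q = 5: 5 mod 18 = 5.
q = 7: 7 mod 18 = 7 — not in {2, 3, 5}.
Hence q = 7 is a counterexample.

q = 7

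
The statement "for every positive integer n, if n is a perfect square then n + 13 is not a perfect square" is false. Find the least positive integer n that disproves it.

We need the least positive integer n for which n is a perfect square but n + 13 is a perfect square.
The first 5 eligible values, up to n = 25, all satisfy the conclusion.
n = 36: 36 = 6² and 36 + 13 = 49 = 7².
Thus n = 36 disproves the claim, and no smaller n works.

n = 36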